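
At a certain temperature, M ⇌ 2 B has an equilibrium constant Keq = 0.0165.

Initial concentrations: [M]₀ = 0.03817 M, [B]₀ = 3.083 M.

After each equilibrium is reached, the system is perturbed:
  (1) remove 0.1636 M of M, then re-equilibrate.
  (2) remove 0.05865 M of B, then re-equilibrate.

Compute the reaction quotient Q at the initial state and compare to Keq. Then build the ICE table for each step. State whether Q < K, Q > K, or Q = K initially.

Q₀ = 249; Q > K (proceeds reverse)

Q₀ = 249 vs Keq = 0.0165 ⇒ Q>K, reverse
Step 1:
                  M         B
  I         0.03817     3.083
  C           1.463    -2.926
  E           1.501    0.1574
  solve Keq expr → x = -1.463; check Q = 0.0165
Then remove 0.1636 M of M.
Step 2:
                  M         B
  I           1.337    0.1574
  C        0.004293 -0.008586
  E           1.342    0.1488
  solve Keq expr → x = -0.004293; check Q = 0.0165
Then remove 0.05865 M of B.
Step 3:
                  M         B
  I           1.342   0.09014
  C        -0.02853   0.05706
  E           1.313    0.1472
  solve Keq expr → x = 0.02853; check Q = 0.0165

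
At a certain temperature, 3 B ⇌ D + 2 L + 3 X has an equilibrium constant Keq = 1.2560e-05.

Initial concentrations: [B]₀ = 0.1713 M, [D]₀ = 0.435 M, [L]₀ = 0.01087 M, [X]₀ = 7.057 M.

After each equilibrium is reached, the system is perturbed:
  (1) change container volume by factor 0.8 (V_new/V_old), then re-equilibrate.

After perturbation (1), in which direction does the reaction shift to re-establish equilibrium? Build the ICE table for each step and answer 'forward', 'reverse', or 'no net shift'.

Q₀ = 3.594 vs Keq = 1.2560e-05 ⇒ Q>K, reverse
Step 1:
                    B           D           L           X
  I            0.1713       0.435     0.01087       7.057
  C           0.01627   -0.005423    -0.01085    -0.01627
  E            0.1876      0.4296  2.3512e-05       7.041
  solve Keq expr → x = -0.005423; check Q = 1.2560e-05
Then change container volume by factor 0.8 (V_new/V_old).
Step 2:
                    B           D           L           X
  I            0.2345       0.537  2.9390e-05       8.801
  C        1.2538e-05 -4.1792e-06 -8.3585e-06 -1.2538e-05
  E            0.2345       0.537  2.1032e-05       8.801
  solve Keq expr → x = -4.1792e-06; check Q = 1.2560e-05

Direction: reverse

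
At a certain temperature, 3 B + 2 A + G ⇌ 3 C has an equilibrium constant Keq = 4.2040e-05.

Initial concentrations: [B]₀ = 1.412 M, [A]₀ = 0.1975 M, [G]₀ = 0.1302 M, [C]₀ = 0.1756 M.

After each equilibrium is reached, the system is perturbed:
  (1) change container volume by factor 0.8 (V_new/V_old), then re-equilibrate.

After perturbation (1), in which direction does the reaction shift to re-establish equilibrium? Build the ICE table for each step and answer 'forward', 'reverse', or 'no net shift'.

Direction: forward

Q₀ = 0.3787 vs Keq = 4.2040e-05 ⇒ Q>K, reverse
Step 1:
                    B           A           G           C
  I             1.412      0.1975      0.1302      0.1756
  C            0.1615      0.1077     0.05383     -0.1615
  E             1.573      0.3052       0.184     0.01411
  solve Keq expr → x = -0.05383; check Q = 4.2040e-05
Then change container volume by factor 0.8 (V_new/V_old).
Step 2:
                    B           A           G           C
  I             1.967      0.3815        0.23     0.01763
  C         -0.004208   -0.002806   -0.001403    0.004208
  E             1.963      0.3786      0.2286     0.02184
  solve Keq expr → x = 0.001403; check Q = 4.2040e-05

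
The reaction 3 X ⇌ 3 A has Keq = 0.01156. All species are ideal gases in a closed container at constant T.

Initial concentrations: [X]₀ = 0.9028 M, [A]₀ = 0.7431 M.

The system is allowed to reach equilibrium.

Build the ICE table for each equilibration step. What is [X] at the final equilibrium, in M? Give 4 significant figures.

Q₀ = 0.5577 vs Keq = 0.01156 ⇒ Q>K, reverse
Step 1:
                   X          A
  Initial     0.9028     0.7431
  Change      0.4396    -0.4396
  Equil        1.342     0.3035
  solve Keq expr → x = -0.1465; check Q = 0.01156

[X]_eq = 1.342 M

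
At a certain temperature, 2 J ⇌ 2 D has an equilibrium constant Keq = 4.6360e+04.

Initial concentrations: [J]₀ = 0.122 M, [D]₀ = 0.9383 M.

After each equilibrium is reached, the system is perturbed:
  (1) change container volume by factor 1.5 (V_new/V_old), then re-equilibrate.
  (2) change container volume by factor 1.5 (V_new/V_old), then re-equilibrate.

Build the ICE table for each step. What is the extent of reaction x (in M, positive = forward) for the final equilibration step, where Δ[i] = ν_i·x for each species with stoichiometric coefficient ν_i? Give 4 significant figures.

Q₀ = 59.15 vs Keq = 4.6360e+04 ⇒ Q<K, forward
Step 1:
                    J           D
  init          0.122      0.9383
  Δ           -0.1171      0.1171
  eq         0.004902       1.055
  solve Keq expr → x = 0.05855; check Q = 4.6360e+04
Then change container volume by factor 1.5 (V_new/V_old).
Step 2:
                    J           D
  init       0.003268      0.7036
  Δ                 0           0
  eq         0.003268      0.7036
  solve Keq expr → x = 0; check Q = 4.6360e+04
Then change container volume by factor 1.5 (V_new/V_old).
Step 3:
                    J           D
  init       0.002179      0.4691
  Δ                 0           0
  eq         0.002179      0.4691
  solve Keq expr → x = 0; check Q = 4.6360e+04

x = 0 M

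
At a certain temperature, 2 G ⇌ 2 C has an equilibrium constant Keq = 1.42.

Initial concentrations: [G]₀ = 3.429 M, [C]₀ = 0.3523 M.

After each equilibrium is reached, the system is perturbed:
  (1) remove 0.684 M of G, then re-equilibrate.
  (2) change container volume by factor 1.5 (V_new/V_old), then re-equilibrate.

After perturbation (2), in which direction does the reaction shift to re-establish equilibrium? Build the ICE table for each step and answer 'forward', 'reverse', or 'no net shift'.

Direction: no net shift

Q₀ = 0.01056 vs Keq = 1.42 ⇒ Q<K, forward
Step 1:
                  G         C
  Initial     3.429    0.3523
  Change     -1.704     1.704
  Equil       1.725     2.056
  solve Keq expr → x = 0.8518; check Q = 1.42
Then remove 0.684 M of G.
Step 2:
                  G         C
  Initial     1.041     2.056
  Change     0.3719   -0.3719
  Equil       1.413     1.684
  solve Keq expr → x = -0.186; check Q = 1.42
Then change container volume by factor 1.5 (V_new/V_old).
Step 3:
                  G         C
  Initial    0.9422     1.123
  Change          0         0
  Equil      0.9422     1.123
  solve Keq expr → x = 0; check Q = 1.42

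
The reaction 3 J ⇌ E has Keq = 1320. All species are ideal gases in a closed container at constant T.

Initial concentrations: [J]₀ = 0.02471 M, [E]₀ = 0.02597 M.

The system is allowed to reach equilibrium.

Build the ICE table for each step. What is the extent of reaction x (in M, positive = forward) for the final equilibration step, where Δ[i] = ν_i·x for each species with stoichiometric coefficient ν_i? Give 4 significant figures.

x = -6.8247e-04 M

Q₀ = 1721 vs Keq = 1320 ⇒ Q>K, reverse
Step 1:
                  J         E
  init      0.02471   0.02597
  Δ        0.002047 -6.8247e-04
  eq        0.02676   0.02529
  solve Keq expr → x = -6.8247e-04; check Q = 1320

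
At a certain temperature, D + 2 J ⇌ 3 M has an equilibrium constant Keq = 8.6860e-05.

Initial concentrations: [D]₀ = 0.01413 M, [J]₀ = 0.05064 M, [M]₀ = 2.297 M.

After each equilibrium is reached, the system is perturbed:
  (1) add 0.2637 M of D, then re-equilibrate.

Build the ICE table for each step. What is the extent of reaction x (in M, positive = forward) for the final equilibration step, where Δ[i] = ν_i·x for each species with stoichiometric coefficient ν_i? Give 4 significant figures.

x = 0.001834 M

Q₀ = 3.3447e+05 vs Keq = 8.6860e-05 ⇒ Q>K, reverse
Step 1:
                    D           J           M
  Initial     0.01413     0.05064       2.297
  Change       0.7476       1.495      -2.243
  Equil        0.7618       1.546     0.05408
  solve Keq expr → x = -0.7476; check Q = 8.6860e-05
Then add 0.2637 M of D.
Step 2:
                    D           J           M
  Initial       1.025       1.546     0.05408
  Change    -0.001834   -0.003668    0.005503
  Equil         1.024       1.542     0.05958
  solve Keq expr → x = 0.001834; check Q = 8.6860e-05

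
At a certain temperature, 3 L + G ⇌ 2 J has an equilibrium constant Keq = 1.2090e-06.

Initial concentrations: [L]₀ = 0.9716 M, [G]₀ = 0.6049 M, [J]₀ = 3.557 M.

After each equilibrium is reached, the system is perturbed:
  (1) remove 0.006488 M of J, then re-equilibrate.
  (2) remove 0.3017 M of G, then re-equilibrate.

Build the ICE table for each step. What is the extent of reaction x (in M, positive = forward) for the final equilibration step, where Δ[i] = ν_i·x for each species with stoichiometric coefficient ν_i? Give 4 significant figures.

Q₀ = 22.8 vs Keq = 1.2090e-06 ⇒ Q>K, reverse
Step 1:
                    L           G           J
  I            0.9716      0.6049       3.557
  C             5.296       1.765       -3.53
  E             6.267        2.37     0.02656
  solve Keq expr → x = -1.765; check Q = 1.2090e-06
Then remove 0.006488 M of J.
Step 2:
                    L           G           J
  I             6.267        2.37     0.02007
  C         -0.009613   -0.003204    0.006409
  E             6.258       2.367     0.02648
  solve Keq expr → x = 0.003204; check Q = 1.2090e-06
Then remove 0.3017 M of G.
Step 3:
                    L           G           J
  I             6.258       2.065     0.02648
  C          0.002587  8.6233e-04   -0.001725
  E              6.26       2.066     0.02476
  solve Keq expr → x = -8.6233e-04; check Q = 1.2090e-06

x = -8.6233e-04 M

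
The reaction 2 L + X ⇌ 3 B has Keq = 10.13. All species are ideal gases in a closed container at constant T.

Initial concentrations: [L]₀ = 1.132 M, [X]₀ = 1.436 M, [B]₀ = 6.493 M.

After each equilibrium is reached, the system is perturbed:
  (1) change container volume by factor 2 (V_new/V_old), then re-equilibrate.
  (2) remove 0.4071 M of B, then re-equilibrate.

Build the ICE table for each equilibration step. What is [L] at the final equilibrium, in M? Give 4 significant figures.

Q₀ = 148.8 vs Keq = 10.13 ⇒ Q>K, reverse
Step 1:
                   L          X          B
  Initial      1.132      1.436      6.493
  Change        1.16     0.5802     -1.741
  Equil        2.292      2.016      4.752
  solve Keq expr → x = -0.5802; check Q = 10.13
Then change container volume by factor 2 (V_new/V_old).
Step 2:
                   L          X          B
  Initial      1.146      1.008      2.376
  Change           0          0          0
  Equil        1.146      1.008      2.376
  solve Keq expr → x = 0; check Q = 10.13
Then remove 0.4071 M of B.
Step 3:
                   L          X          B
  Initial      1.146      1.008      1.969
  Change     -0.1241   -0.06206     0.1862
  Equil        1.022      0.946      2.155
  solve Keq expr → x = 0.06206; check Q = 10.13

[L]_eq = 1.022 M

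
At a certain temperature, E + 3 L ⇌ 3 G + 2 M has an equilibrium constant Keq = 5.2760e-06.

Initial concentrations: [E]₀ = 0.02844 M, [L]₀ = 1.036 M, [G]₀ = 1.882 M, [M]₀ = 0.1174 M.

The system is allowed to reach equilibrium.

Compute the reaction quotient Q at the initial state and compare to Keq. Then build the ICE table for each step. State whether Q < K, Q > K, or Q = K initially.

Q₀ = 2.905; Q > K (proceeds reverse)

Q₀ = 2.905 vs Keq = 5.2760e-06 ⇒ Q>K, reverse
Step 1:
                    E           L           G           M
  Initial     0.02844       1.036       1.882      0.1174
  Change       0.0585      0.1755     -0.1755      -0.117
  Equil       0.08694       1.211       1.707  4.0511e-04
  solve Keq expr → x = -0.0585; check Q = 5.2760e-06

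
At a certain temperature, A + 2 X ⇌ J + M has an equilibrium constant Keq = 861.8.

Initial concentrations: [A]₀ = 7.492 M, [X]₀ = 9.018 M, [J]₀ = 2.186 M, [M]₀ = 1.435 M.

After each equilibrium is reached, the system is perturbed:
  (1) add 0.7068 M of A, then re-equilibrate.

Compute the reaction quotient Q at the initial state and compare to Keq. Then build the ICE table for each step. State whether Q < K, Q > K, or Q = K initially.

Q₀ = 0.005149 vs Keq = 861.8 ⇒ Q<K, forward
Step 1:
                  A         X         J         M
  I           7.492     9.018     2.186     1.435
  C          -4.448    -8.896     4.448     4.448
  E           3.044     0.122     6.634     5.883
  solve Keq expr → x = 4.448; check Q = 861.8
Then add 0.7068 M of A.
Step 2:
                  A         X         J         M
  I           3.751     0.122     6.634     5.883
  C        -0.00595   -0.0119   0.00595   0.00595
  E           3.745    0.1101      6.64     5.889
  solve Keq expr → x = 0.00595; check Q = 861.8

Q₀ = 0.005149; Q < K (proceeds forward)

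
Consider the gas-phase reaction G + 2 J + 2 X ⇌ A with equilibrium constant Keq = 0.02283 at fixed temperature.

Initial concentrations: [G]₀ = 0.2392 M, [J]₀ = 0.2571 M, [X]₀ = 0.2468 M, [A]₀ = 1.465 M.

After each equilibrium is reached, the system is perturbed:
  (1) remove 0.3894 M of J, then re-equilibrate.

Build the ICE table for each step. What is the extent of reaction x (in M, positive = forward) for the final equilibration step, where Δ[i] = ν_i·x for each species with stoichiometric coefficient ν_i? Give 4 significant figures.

x = -0.05884 M

Q₀ = 1521 vs Keq = 0.02283 ⇒ Q>K, reverse
Step 1:
                    G           J           X           A
  init         0.2392      0.2571      0.2468       1.465
  Δ            0.9311       1.862       1.862     -0.9311
  eq             1.17       2.119       2.109      0.5339
  solve Keq expr → x = -0.9311; check Q = 0.02283
Then remove 0.3894 M of J.
Step 2:
                    G           J           X           A
  init           1.17        1.73       2.109      0.5339
  Δ           0.05884      0.1177      0.1177    -0.05884
  eq            1.229       1.848       2.227       0.475
  solve Keq expr → x = -0.05884; check Q = 0.02283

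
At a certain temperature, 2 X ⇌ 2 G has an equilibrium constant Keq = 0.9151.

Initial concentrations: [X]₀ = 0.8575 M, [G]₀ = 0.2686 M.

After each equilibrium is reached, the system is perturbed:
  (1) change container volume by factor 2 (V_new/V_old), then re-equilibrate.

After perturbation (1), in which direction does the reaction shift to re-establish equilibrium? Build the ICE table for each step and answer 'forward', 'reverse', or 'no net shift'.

Q₀ = 0.09812 vs Keq = 0.9151 ⇒ Q<K, forward
Step 1:
                   X          G
  Initial     0.8575     0.2686
  Change      -0.282      0.282
  Equil       0.5755     0.5506
  solve Keq expr → x = 0.141; check Q = 0.9151
Then change container volume by factor 2 (V_new/V_old).
Step 2:
                   X          G
  Initial     0.2878     0.2753
  Change           0          0
  Equil       0.2878     0.2753
  solve Keq expr → x = 0; check Q = 0.9151

Direction: no net shift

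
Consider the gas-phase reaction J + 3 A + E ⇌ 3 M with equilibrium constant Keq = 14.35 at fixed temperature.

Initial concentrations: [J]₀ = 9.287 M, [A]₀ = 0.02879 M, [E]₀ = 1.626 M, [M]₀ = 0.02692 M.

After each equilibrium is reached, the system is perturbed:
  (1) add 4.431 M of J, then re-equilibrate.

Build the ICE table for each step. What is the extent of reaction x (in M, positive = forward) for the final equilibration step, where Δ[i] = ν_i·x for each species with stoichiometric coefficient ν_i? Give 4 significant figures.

Q₀ = 0.05414 vs Keq = 14.35 ⇒ Q<K, forward
Step 1:
                  J         A         E         M
  I           9.287   0.02879     1.626   0.02692
  C       -0.006942  -0.02083 -0.006942   0.02083
  E            9.28  0.007963     1.619   0.04775
  solve Keq expr → x = 0.006942; check Q = 14.35
Then add 4.431 M of J.
Step 2:
                  J         A         E         M
  I           13.71  0.007963     1.619   0.04775
  C       -2.8233e-04 -8.4699e-04 -2.8233e-04 8.4699e-04
  E           13.71  0.007116     1.619   0.04859
  solve Keq expr → x = 2.8233e-04; check Q = 14.35

x = 2.8233e-04 M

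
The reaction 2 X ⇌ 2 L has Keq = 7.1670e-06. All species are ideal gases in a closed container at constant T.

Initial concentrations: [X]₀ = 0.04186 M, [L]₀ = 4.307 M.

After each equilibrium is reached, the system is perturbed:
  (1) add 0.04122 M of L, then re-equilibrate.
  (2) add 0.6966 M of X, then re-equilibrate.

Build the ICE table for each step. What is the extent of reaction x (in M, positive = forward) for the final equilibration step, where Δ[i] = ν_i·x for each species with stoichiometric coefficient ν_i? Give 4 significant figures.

Q₀ = 1.0586e+04 vs Keq = 7.1670e-06 ⇒ Q>K, reverse
Step 1:
                   X          L
  I          0.04186      4.307
  C            4.295     -4.295
  E            4.337    0.01161
  solve Keq expr → x = -2.148; check Q = 7.1670e-06
Then add 0.04122 M of L.
Step 2:
                   X          L
  I            4.337    0.05283
  C          0.04111   -0.04111
  E            4.378    0.01172
  solve Keq expr → x = -0.02055; check Q = 7.1670e-06
Then add 0.6966 M of X.
Step 3:
                   X          L
  I            5.075    0.01172
  C         -0.00186    0.00186
  E            5.073    0.01358
  solve Keq expr → x = 9.2995e-04; check Q = 7.1670e-06

x = 9.2995e-04 M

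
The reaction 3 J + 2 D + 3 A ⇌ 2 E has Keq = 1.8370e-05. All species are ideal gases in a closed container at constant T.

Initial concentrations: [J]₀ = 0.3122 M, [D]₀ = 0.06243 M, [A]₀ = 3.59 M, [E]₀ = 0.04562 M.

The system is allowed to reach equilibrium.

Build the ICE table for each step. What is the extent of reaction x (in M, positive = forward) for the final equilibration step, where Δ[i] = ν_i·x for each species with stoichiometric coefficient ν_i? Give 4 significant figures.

Q₀ = 0.3793 vs Keq = 1.8370e-05 ⇒ Q>K, reverse
Step 1:
                   J          D          A          E
  Initial     0.3122    0.06243       3.59    0.04562
  Change      0.0673    0.04487     0.0673   -0.04487
  Equil       0.3795     0.1073      3.657 7.5198e-04
  solve Keq expr → x = -0.02243; check Q = 1.8370e-05

x = -0.02243 M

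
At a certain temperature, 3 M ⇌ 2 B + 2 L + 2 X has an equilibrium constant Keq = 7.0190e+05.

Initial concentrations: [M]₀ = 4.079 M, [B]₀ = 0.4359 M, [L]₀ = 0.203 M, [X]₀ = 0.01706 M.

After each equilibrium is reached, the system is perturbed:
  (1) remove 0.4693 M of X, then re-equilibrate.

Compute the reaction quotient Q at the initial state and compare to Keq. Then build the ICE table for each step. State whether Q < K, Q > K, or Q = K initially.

Q₀ = 3.3579e-08; Q < K (proceeds forward)

Q₀ = 3.3579e-08 vs Keq = 7.0190e+05 ⇒ Q<K, forward
Step 1:
                    M           B           L           X
  I             4.079      0.4359       0.203     0.01706
  C            -3.986       2.657       2.657       2.657
  E           0.09275       3.093        2.86       2.675
  solve Keq expr → x = 1.329; check Q = 7.0190e+05
Then remove 0.4693 M of X.
Step 2:
                    M           B           L           X
  I           0.09275       3.093        2.86       2.205
  C          -0.01076     0.00717     0.00717     0.00717
  E             0.082       3.101       2.868       2.212
  solve Keq expr → x = 0.003585; check Q = 7.0190e+05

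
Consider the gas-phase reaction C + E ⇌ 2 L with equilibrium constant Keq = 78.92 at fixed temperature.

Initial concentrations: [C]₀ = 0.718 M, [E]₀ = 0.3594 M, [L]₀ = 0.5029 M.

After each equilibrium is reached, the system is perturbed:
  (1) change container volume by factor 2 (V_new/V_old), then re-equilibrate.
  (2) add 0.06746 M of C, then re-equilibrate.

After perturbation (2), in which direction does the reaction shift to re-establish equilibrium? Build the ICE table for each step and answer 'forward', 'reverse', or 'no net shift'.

Q₀ = 0.9801 vs Keq = 78.92 ⇒ Q<K, forward
Step 1:
                    C           E           L
  init          0.718      0.3594      0.5029
  Δ           -0.3182     -0.3182      0.6365
  eq           0.3998     0.04115       1.139
  solve Keq expr → x = 0.3182; check Q = 78.92
Then change container volume by factor 2 (V_new/V_old).
Step 2:
                    C           E           L
  init         0.1999     0.02058      0.5697
  Δ                 0           0           0
  eq           0.1999     0.02058      0.5697
  solve Keq expr → x = 0; check Q = 78.92
Then add 0.06746 M of C.
Step 3:
                    C           E           L
  init         0.2673     0.02058      0.5697
  Δ         -0.004441   -0.004441    0.008881
  eq           0.2629     0.01613      0.5786
  solve Keq expr → x = 0.004441; check Q = 78.92

Direction: forward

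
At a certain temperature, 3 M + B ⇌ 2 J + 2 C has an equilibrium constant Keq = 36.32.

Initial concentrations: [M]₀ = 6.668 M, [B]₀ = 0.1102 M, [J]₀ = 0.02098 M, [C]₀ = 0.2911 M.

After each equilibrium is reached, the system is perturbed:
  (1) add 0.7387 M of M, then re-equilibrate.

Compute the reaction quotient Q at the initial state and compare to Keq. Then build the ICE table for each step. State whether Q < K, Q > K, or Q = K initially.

Q₀ = 1.1416e-06 vs Keq = 36.32 ⇒ Q<K, forward
Step 1:
                  M         B         J         C
  init        6.668    0.1102   0.02098    0.2911
  Δ         -0.3306   -0.1102    0.2204    0.2204
  eq          6.337 1.6489e-06    0.2414    0.5115
  solve Keq expr → x = 0.1102; check Q = 36.32
Then add 0.7387 M of M.
Step 2:
                  M         B         J         C
  init        7.076 1.6489e-06    0.2414    0.5115
  Δ       -1.3931e-06 -4.6436e-07 9.2872e-07 9.2872e-07
  eq          7.076 1.1845e-06    0.2414    0.5115
  solve Keq expr → x = 4.6436e-07; check Q = 36.32

Q₀ = 1.1416e-06; Q < K (proceeds forward)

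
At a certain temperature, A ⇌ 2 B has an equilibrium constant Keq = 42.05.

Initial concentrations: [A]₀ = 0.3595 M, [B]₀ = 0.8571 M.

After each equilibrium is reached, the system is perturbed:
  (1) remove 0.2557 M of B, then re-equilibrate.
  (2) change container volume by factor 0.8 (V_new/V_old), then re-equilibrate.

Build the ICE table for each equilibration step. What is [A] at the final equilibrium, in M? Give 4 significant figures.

[A]_eq = 0.05625 M

Q₀ = 2.043 vs Keq = 42.05 ⇒ Q<K, forward
Step 1:
                  A         B
  Initial    0.3595    0.8571
  Change    -0.3079    0.6158
  Equil     0.05159     1.473
  solve Keq expr → x = 0.3079; check Q = 42.05
Then remove 0.2557 M of B.
Step 2:
                  A         B
  Initial   0.05159     1.217
  Change   -0.01464   0.02928
  Equil     0.03695     1.246
  solve Keq expr → x = 0.01464; check Q = 42.05
Then change container volume by factor 0.8 (V_new/V_old).
Step 3:
                  A         B
  Initial   0.04619     1.558
  Change    0.01006  -0.02013
  Equil     0.05625     1.538
  solve Keq expr → x = -0.01006; check Q = 42.05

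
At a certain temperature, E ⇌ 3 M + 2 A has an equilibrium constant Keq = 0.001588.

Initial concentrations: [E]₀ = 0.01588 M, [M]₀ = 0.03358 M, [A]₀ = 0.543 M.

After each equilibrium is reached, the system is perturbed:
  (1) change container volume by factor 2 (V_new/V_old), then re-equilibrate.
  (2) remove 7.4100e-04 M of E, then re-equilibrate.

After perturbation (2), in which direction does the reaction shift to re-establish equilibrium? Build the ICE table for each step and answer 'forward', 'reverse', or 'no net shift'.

Direction: reverse

Q₀ = 7.0306e-04 vs Keq = 0.001588 ⇒ Q<K, forward
Step 1:
                   E          M          A
  Initial    0.01588    0.03358      0.543
  Change   -0.002568   0.007703   0.005136
  Equil      0.01331    0.04128     0.5481
  solve Keq expr → x = 0.002568; check Q = 0.001588
Then change container volume by factor 2 (V_new/V_old).
Step 2:
                   E          M          A
  Initial   0.006656    0.02064     0.2741
  Change   -0.004595    0.01378   0.009189
  Equil     0.002061    0.03443     0.2833
  solve Keq expr → x = 0.004595; check Q = 0.001588
Then remove 7.4100e-04 M of E.
Step 3:
                   E          M          A
  Initial    0.00132    0.03443     0.2833
  Change  4.8047e-04  -0.001441 -9.6095e-04
  Equil     0.001801    0.03298     0.2823
  solve Keq expr → x = -4.8047e-04; check Q = 0.001588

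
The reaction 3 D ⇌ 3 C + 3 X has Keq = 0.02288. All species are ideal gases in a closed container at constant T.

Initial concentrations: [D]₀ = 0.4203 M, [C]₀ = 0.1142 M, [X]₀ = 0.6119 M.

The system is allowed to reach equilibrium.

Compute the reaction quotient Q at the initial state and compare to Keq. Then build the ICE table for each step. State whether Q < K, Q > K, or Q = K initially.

Q₀ = 0.004596; Q < K (proceeds forward)

Q₀ = 0.004596 vs Keq = 0.02288 ⇒ Q<K, forward
Step 1:
                  D         C         X
  init       0.4203    0.1142    0.6119
  Δ        -0.04678   0.04678   0.04678
  eq         0.3735     0.161    0.6587
  solve Keq expr → x = 0.01559; check Q = 0.02288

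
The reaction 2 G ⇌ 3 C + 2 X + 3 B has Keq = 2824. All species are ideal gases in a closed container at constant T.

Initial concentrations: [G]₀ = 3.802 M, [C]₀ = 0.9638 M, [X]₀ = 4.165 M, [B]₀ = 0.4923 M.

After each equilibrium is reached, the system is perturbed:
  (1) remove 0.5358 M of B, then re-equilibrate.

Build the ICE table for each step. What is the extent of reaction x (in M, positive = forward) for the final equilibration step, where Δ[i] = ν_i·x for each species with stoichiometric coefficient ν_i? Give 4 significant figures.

x = 0.07351 M

Q₀ = 0.1282 vs Keq = 2824 ⇒ Q<K, forward
Step 1:
                   G          C          X          B
  I            3.802     0.9638      4.165     0.4923
  C           -1.411      2.117      1.411      2.117
  E            2.391      3.081      5.576      2.609
  solve Keq expr → x = 0.7056; check Q = 2824
Then remove 0.5358 M of B.
Step 2:
                   G          C          X          B
  I            2.391      3.081      5.576      2.073
  C           -0.147     0.2205      0.147     0.2205
  E            2.244      3.301      5.723      2.294
  solve Keq expr → x = 0.07351; check Q = 2824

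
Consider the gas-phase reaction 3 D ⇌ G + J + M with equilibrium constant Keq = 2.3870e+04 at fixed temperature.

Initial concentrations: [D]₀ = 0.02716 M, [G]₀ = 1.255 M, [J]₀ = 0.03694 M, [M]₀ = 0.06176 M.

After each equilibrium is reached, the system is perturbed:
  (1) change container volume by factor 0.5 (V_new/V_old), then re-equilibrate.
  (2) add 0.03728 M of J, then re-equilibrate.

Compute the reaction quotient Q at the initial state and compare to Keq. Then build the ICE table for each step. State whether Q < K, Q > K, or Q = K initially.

Q₀ = 142.9; Q < K (proceeds forward)

Q₀ = 142.9 vs Keq = 2.3870e+04 ⇒ Q<K, forward
Step 1:
                  D         G         J         M
  init      0.02716     1.255   0.03694   0.06176
  Δ        -0.02172  0.007239  0.007239  0.007239
  eq       0.005442     1.262   0.04418     0.069
  solve Keq expr → x = 0.007239; check Q = 2.3870e+04
Then change container volume by factor 0.5 (V_new/V_old).
Step 2:
                  D         G         J         M
  init      0.01088     2.524   0.08836     0.138
  Δ               0         0         0         0
  eq        0.01088     2.524   0.08836     0.138
  solve Keq expr → x = 0; check Q = 2.3870e+04
Then add 0.03728 M of J.
Step 3:
                  D         G         J         M
  init      0.01088     2.524    0.1256     0.138
  Δ        0.001327 -4.4231e-04 -4.4231e-04 -4.4231e-04
  eq        0.01221     2.524    0.1252    0.1376
  solve Keq expr → x = -4.4231e-04; check Q = 2.3870e+04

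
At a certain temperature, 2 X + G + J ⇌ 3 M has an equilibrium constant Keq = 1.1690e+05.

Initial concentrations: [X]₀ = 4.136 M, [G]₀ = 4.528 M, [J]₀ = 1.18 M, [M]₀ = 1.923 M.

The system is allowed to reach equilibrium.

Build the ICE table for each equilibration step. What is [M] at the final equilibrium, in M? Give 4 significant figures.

Q₀ = 0.0778 vs Keq = 1.1690e+05 ⇒ Q<K, forward
Step 1:
                    X           G           J           M
  I             4.136       4.528        1.18       1.923
  C             -2.36       -1.18       -1.18        3.54
  E             1.776       3.348  1.3200e-04       5.463
  solve Keq expr → x = 1.18; check Q = 1.1690e+05

[M]_eq = 5.463 M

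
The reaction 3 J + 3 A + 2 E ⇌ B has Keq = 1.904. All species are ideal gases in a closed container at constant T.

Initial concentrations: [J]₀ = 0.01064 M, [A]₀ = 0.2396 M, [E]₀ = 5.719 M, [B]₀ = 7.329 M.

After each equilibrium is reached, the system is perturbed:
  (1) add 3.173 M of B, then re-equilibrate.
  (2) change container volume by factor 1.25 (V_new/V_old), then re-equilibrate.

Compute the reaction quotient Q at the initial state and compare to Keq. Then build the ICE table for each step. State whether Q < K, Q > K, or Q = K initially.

Q₀ = 1.3524e+07 vs Keq = 1.904 ⇒ Q>K, reverse
Step 1:
                  J         A         E         B
  I         0.01064    0.2396     5.719     7.329
  C          0.5667    0.5667    0.3778   -0.1889
  E          0.5774    0.8063     6.097      7.14
  solve Keq expr → x = -0.1889; check Q = 1.904
Then add 3.173 M of B.
Step 2:
                  J         A         E         B
  I          0.5774    0.8063     6.097     10.31
  C         0.04132   0.04132   0.02755  -0.01377
  E          0.6187    0.8476     6.124      10.3
  solve Keq expr → x = -0.01377; check Q = 1.904
Then change container volume by factor 1.25 (V_new/V_old).
Step 3:
                  J         A         E         B
  I          0.4949    0.6781     4.899     8.239
  C          0.1643    0.1643    0.1096  -0.05478
  E          0.6593    0.8424     5.009     8.185
  solve Keq expr → x = -0.05478; check Q = 1.904

Q₀ = 1.3524e+07; Q > K (proceeds reverse)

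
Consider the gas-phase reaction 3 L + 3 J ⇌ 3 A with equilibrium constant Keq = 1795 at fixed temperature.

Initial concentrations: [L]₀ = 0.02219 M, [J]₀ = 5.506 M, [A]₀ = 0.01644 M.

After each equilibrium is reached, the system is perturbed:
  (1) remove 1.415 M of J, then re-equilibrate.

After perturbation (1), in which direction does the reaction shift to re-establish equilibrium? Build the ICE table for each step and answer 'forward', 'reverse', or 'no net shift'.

Q₀ = 0.002436 vs Keq = 1795 ⇒ Q<K, forward
Step 1:
                    L           J           A
  init        0.02219       5.506     0.01644
  Δ          -0.02162    -0.02162     0.02162
  eq       5.7101e-04       5.484     0.03806
  solve Keq expr → x = 0.007206; check Q = 1795
Then remove 1.415 M of J.
Step 2:
                    L           J           A
  init     5.7101e-04       4.069     0.03806
  Δ        1.9458e-04  1.9458e-04 -1.9458e-04
  eq       7.6559e-04        4.07     0.03786
  solve Keq expr → x = -6.4860e-05; check Q = 1795

Direction: reverse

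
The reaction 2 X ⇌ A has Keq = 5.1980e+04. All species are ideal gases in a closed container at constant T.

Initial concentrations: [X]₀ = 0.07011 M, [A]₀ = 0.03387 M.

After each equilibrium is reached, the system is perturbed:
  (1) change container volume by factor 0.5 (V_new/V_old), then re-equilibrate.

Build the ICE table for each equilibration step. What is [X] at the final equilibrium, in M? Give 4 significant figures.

[X]_eq = 0.001624 M

Q₀ = 6.891 vs Keq = 5.1980e+04 ⇒ Q<K, forward
Step 1:
                    X           A
  init        0.07011     0.03387
  Δ          -0.06896     0.03448
  eq         0.001147     0.06835
  solve Keq expr → x = 0.03448; check Q = 5.1980e+04
Then change container volume by factor 0.5 (V_new/V_old).
Step 2:
                    X           A
  init       0.002293      0.1367
  Δ       -6.6975e-04  3.3487e-04
  eq         0.001624       0.137
  solve Keq expr → x = 3.3487e-04; check Q = 5.1980e+04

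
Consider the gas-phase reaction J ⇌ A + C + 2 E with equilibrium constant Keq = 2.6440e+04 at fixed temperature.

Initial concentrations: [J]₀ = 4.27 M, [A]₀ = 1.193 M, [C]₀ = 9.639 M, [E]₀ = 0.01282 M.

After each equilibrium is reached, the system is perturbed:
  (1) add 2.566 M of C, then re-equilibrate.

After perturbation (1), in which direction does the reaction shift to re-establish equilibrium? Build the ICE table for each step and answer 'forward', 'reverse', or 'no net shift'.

Direction: reverse

Q₀ = 4.4261e-04 vs Keq = 2.6440e+04 ⇒ Q<K, forward
Step 1:
                   J          A          C          E
  Initial       4.27      1.193      9.639    0.01282
  Change      -4.086      4.086      4.086      8.173
  Equil       0.1836      5.279      13.73      8.186
  solve Keq expr → x = 4.086; check Q = 2.6440e+04
Then add 2.566 M of C.
Step 2:
                   J          A          C          E
  Initial     0.1836      5.279      16.29      8.186
  Change      0.0296    -0.0296    -0.0296   -0.05919
  Equil       0.2132       5.25      16.26      8.126
  solve Keq expr → x = -0.0296; check Q = 2.6440e+04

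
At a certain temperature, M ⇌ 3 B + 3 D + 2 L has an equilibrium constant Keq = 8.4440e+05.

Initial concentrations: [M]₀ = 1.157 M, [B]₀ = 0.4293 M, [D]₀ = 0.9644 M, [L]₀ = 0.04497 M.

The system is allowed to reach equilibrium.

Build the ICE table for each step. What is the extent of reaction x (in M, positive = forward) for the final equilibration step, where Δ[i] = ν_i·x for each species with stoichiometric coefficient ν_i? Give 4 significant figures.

Q₀ = 1.2404e-04 vs Keq = 8.4440e+05 ⇒ Q<K, forward
Step 1:
                  M         B         D         L
  Initial     1.157    0.4293    0.9644   0.04497
  Change     -1.128     3.385     3.385     2.257
  Equil     0.02865     3.814     4.349     2.302
  solve Keq expr → x = 1.128; check Q = 8.4440e+05

x = 1.128 M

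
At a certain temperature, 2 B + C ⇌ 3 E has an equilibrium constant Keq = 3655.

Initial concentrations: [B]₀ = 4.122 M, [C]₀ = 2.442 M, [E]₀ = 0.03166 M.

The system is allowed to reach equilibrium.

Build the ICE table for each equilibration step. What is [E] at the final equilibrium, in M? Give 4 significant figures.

[E]_eq = 5.748 M

Q₀ = 7.6484e-07 vs Keq = 3655 ⇒ Q<K, forward
Step 1:
                  B         C         E
  Initial     4.122     2.442   0.03166
  Change     -3.811    -1.905     5.716
  Equil      0.3112    0.5366     5.748
  solve Keq expr → x = 1.905; check Q = 3655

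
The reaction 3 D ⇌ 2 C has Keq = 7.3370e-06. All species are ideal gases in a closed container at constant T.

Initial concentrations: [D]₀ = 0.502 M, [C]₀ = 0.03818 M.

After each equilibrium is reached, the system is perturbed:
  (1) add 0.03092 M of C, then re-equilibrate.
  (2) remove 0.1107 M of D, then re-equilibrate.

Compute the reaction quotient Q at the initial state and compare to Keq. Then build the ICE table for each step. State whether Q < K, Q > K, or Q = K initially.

Q₀ = 0.01152; Q > K (proceeds reverse)

Q₀ = 0.01152 vs Keq = 7.3370e-06 ⇒ Q>K, reverse
Step 1:
                   D          C
  I            0.502    0.03818
  C          0.05558   -0.03705
  E           0.5576   0.001128
  solve Keq expr → x = -0.01853; check Q = 7.3370e-06
Then add 0.03092 M of C.
Step 2:
                   D          C
  I           0.5576    0.03205
  C          0.04617   -0.03078
  E           0.6037   0.001271
  solve Keq expr → x = -0.01539; check Q = 7.3370e-06
Then remove 0.1107 M of D.
Step 3:
                   D          C
  I            0.493   0.001271
  C       4.9727e-04 -3.3152e-04
  E           0.4935 9.3917e-04
  solve Keq expr → x = -1.6576e-04; check Q = 7.3370e-06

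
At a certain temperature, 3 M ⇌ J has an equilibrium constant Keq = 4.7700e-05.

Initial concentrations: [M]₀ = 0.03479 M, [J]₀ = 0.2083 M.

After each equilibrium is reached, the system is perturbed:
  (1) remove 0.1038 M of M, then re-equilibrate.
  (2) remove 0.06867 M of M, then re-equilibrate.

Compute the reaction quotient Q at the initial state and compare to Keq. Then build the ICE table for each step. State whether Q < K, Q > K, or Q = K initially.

Q₀ = 4947 vs Keq = 4.7700e-05 ⇒ Q>K, reverse
Step 1:
                  M         J
  init      0.03479    0.2083
  Δ          0.6249   -0.2083
  eq         0.6596 1.3692e-05
  solve Keq expr → x = -0.2083; check Q = 4.7700e-05
Then remove 0.1038 M of M.
Step 2:
                  M         J
  init       0.5558 1.3692e-05
  Δ       1.6497e-05 -5.4990e-06
  eq         0.5559 8.1927e-06
  solve Keq expr → x = -5.4990e-06; check Q = 4.7700e-05
Then remove 0.06867 M of M.
Step 3:
                  M         J
  init       0.4872 8.1927e-06
  Δ       8.0292e-06 -2.6764e-06
  eq         0.4872 5.5163e-06
  solve Keq expr → x = -2.6764e-06; check Q = 4.7700e-05

Q₀ = 4947; Q > K (proceeds reverse)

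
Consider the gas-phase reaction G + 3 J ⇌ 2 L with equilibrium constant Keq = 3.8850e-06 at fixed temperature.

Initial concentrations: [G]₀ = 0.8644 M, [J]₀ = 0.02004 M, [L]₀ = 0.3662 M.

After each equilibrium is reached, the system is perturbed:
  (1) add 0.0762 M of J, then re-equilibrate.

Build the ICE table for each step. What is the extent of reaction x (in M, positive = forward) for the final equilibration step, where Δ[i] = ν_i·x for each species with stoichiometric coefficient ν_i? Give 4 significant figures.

Q₀ = 1.9277e+04 vs Keq = 3.8850e-06 ⇒ Q>K, reverse
Step 1:
                   G          J          L
  I           0.8644    0.02004     0.3662
  C           0.1827      0.548    -0.3653
  E            1.047      0.568 8.6349e-04
  solve Keq expr → x = -0.1827; check Q = 3.8850e-06
Then add 0.0762 M of J.
Step 2:
                   G          J          L
  I            1.047     0.6442 8.6349e-04
  C       -8.9378e-05 -2.6813e-04 1.7876e-04
  E            1.047      0.644   0.001042
  solve Keq expr → x = 8.9378e-05; check Q = 3.8850e-06

x = 8.9378e-05 M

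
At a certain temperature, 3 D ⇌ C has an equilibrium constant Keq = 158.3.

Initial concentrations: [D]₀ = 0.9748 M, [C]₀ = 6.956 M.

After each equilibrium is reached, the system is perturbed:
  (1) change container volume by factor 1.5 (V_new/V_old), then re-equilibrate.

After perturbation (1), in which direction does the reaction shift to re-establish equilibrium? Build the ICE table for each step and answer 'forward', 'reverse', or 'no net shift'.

Direction: reverse

Q₀ = 7.51 vs Keq = 158.3 ⇒ Q<K, forward
Step 1:
                    D           C
  init         0.9748       6.956
  Δ           -0.6185      0.2062
  eq           0.3563       7.162
  solve Keq expr → x = 0.2062; check Q = 158.3
Then change container volume by factor 1.5 (V_new/V_old).
Step 2:
                    D           C
  init         0.2376       4.775
  Δ            0.0732     -0.0244
  eq           0.3108        4.75
  solve Keq expr → x = -0.0244; check Q = 158.3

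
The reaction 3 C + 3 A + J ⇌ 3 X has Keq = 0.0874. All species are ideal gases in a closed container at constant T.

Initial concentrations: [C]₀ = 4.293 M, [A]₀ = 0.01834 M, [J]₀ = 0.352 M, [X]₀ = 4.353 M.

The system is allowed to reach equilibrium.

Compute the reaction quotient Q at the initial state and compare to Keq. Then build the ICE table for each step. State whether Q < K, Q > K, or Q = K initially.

Q₀ = 4.8011e+05 vs Keq = 0.0874 ⇒ Q>K, reverse
Step 1:
                   C          A          J          X
  init         4.293    0.01834      0.352      4.353
  Δ            1.308      1.308      0.436     -1.308
  eq           5.601      1.326      0.788      3.045
  solve Keq expr → x = -0.436; check Q = 0.0874

Q₀ = 4.8011e+05; Q > K (proceeds reverse)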